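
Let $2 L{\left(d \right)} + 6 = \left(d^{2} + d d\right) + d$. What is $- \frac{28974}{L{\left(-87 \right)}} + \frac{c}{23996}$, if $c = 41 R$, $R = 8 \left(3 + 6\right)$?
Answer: $- \frac{112175614}{30084985} \approx -3.7286$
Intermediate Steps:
$R = 72$ ($R = 8 \cdot 9 = 72$)
$L{\left(d \right)} = -3 + d^{2} + \frac{d}{2}$ ($L{\left(d \right)} = -3 + \frac{\left(d^{2} + d d\right) + d}{2} = -3 + \frac{\left(d^{2} + d^{2}\right) + d}{2} = -3 + \frac{2 d^{2} + d}{2} = -3 + \frac{d + 2 d^{2}}{2} = -3 + \left(d^{2} + \frac{d}{2}\right) = -3 + d^{2} + \frac{d}{2}$)
$c = 2952$ ($c = 41 \cdot 72 = 2952$)
$- \frac{28974}{L{\left(-87 \right)}} + \frac{c}{23996} = - \frac{28974}{-3 + \left(-87\right)^{2} + \frac{1}{2} \left(-87\right)} + \frac{2952}{23996} = - \frac{28974}{-3 + 7569 - \frac{87}{2}} + 2952 \cdot \frac{1}{23996} = - \frac{28974}{\frac{15045}{2}} + \frac{738}{5999} = \left(-28974\right) \frac{2}{15045} + \frac{738}{5999} = - \frac{19316}{5015} + \frac{738}{5999} = - \frac{112175614}{30084985}$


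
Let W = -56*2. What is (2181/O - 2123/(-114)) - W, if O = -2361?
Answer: 11636339/89718 ≈ 129.70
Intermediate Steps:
W = -112
(2181/O - 2123/(-114)) - W = (2181/(-2361) - 2123/(-114)) - 1*(-112) = (2181*(-1/2361) - 2123*(-1/114)) + 112 = (-727/787 + 2123/114) + 112 = 1587923/89718 + 112 = 11636339/89718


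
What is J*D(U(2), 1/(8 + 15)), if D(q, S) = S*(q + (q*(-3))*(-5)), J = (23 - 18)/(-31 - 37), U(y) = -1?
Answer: 20/391 ≈ 0.051151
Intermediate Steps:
J = -5/68 (J = 5/(-68) = 5*(-1/68) = -5/68 ≈ -0.073529)
D(q, S) = 16*S*q (D(q, S) = S*(q - 3*q*(-5)) = S*(q + 15*q) = S*(16*q) = 16*S*q)
J*D(U(2), 1/(8 + 15)) = -20*(-1)/(17*(8 + 15)) = -20*(-1)/(17*23) = -5/68*(-16/23) = 20/391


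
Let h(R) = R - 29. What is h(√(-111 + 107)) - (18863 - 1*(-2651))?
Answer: -21543 + 2*I ≈ -21543.0 + 2.0*I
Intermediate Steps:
h(R) = -29 + R
h(√(-111 + 107)) - (18863 - 1*(-2651)) = (-29 + √(-111 + 107)) - (18863 - 1*(-2651)) = (-29 + √(-4)) - (18863 + 2651) = (-29 + 2*I) - 1*21514 = (-29 + 2*I) - 21514 = -21543 + 2*I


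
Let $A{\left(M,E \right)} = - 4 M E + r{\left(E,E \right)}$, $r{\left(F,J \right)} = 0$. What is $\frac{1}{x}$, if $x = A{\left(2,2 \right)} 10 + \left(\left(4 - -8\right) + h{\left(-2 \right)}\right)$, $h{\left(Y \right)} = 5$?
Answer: $- \frac{1}{143} \approx -0.006993$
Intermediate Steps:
$A{\left(M,E \right)} = - 4 E M$ ($A{\left(M,E \right)} = - 4 M E + 0 = - 4 E M + 0 = - 4 E M$)
$x = -143$ ($x = \left(-4\right) 2 \cdot 2 \cdot 10 + \left(\left(4 - -8\right) + 5\right) = \left(-16\right) 10 + \left(\left(4 + 8\right) + 5\right) = -160 + \left(12 + 5\right) = -160 + 17 = -143$)
$\frac{1}{x} = \frac{1}{-143} = - \frac{1}{143}$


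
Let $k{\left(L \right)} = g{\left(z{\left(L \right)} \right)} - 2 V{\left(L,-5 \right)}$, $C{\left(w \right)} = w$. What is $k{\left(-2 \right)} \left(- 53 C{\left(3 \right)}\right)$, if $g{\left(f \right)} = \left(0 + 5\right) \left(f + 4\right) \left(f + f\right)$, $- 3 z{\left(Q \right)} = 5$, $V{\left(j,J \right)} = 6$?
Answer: $\frac{24274}{3} \approx 8091.3$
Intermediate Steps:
$z{\left(Q \right)} = - \frac{5}{3}$ ($z{\left(Q \right)} = \left(- \frac{1}{3}\right) 5 = - \frac{5}{3}$)
$g{\left(f \right)} = 10 f \left(4 + f\right)$ ($g{\left(f \right)} = 5 \left(4 + f\right) 2 f = 5 \cdot 2 f \left(4 + f\right) = 10 f \left(4 + f\right)$)
$k{\left(L \right)} = - \frac{458}{9}$ ($k{\left(L \right)} = 10 \left(- \frac{5}{3}\right) \left(4 - \frac{5}{3}\right) - 12 = 10 \left(- \frac{5}{3}\right) \frac{7}{3} - 12 = - \frac{350}{9} - 12 = - \frac{458}{9}$)
$k{\left(-2 \right)} \left(- 53 C{\left(3 \right)}\right) = - \frac{458 \left(\left(-53\right) 3\right)}{9} = \left(- \frac{458}{9}\right) \left(-159\right) = \frac{24274}{3}$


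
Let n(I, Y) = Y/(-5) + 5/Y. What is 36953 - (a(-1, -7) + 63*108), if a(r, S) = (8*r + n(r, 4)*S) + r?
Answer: 603223/20 ≈ 30161.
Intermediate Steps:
n(I, Y) = 5/Y - Y/5 (n(I, Y) = Y*(-⅕) + 5/Y = -Y/5 + 5/Y = 5/Y - Y/5)
a(r, S) = 9*r + 9*S/20 (a(r, S) = (8*r + (5/4 - ⅕*4)*S) + r = (8*r + (5*(¼) - ⅘)*S) + r = (8*r + (5/4 - ⅘)*S) + r = (8*r + 9*S/20) + r = 9*r + 9*S/20)
36953 - (a(-1, -7) + 63*108) = 36953 - ((9*(-1) + (9/20)*(-7)) + 63*108) = 36953 - ((-9 - 63/20) + 6804) = 36953 - (-243/20 + 6804) = 36953 - 1*135837/20 = 36953 - 135837/20 = 603223/20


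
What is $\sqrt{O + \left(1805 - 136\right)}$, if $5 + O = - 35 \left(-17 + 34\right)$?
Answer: $\sqrt{1069} \approx 32.696$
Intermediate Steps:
$O = -600$ ($O = -5 - 35 \left(-17 + 34\right) = -5 - 595 = -600$)
$\sqrt{O + \left(1805 - 136\right)} = \sqrt{-600 + \left(1805 - 136\right)} = \sqrt{-600 + 1669} = \sqrt{1069}$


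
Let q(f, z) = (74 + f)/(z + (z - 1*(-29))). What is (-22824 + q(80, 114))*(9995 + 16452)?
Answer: -155127893458/257 ≈ -6.0361e+8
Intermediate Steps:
q(f, z) = (74 + f)/(29 + 2*z) (q(f, z) = (74 + f)/(z + (z + 29)) = (74 + f)/(z + (29 + z)) = (74 + f)/(29 + 2*z))
(-22824 + q(80, 114))*(9995 + 16452) = (-22824 + (74 + 80)/(29 + 2*114))*(9995 + 16452) = (-22824 + 154/(29 + 228))*26447 = (-22824 + 154/257)*26447 = -5865614/257*26447 = -155127893458/257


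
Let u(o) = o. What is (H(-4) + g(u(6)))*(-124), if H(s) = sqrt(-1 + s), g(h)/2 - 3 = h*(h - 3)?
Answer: -5208 - 124*I*sqrt(5) ≈ -5208.0 - 277.27*I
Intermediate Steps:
g(h) = 6 + 2*h*(-3 + h) (g(h) = 6 + 2*(h*(h - 3)) = 6 + 2*(h*(-3 + h)) = 6 + 2*h*(-3 + h))
(H(-4) + g(u(6)))*(-124) = (sqrt(-1 - 4) + (6 - 6*6 + 2*6**2))*(-124) = (sqrt(-5) + (6 - 36 + 2*36))*(-124) = (I*sqrt(5) + (6 - 36 + 72))*(-124) = (I*sqrt(5) + 42)*(-124) = (42 + I*sqrt(5))*(-124) = -5208 - 124*I*sqrt(5)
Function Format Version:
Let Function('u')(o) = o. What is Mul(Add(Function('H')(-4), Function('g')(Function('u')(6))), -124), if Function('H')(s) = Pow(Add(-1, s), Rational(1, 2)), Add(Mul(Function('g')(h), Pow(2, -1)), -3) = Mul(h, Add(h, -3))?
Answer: Add(-5208, Mul(-124, I, Pow(5, Rational(1, 2)))) ≈ Add(-5208.0, Mul(-277.27, I))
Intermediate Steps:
Function('g')(h) = Add(6, Mul(2, h, Add(-3, h))) (Function('g')(h) = Add(6, Mul(2, Mul(h, Add(h, -3)))) = Add(6, Mul(2, Mul(h, Add(-3, h)))) = Add(6, Mul(2, h, Add(-3, h))))
Mul(Add(Function('H')(-4), Function('g')(Function('u')(6))), -124) = Mul(Add(Pow(Add(-1, -4), Rational(1, 2)), Add(6, Mul(-6, 6), Mul(2, Pow(6, 2)))), -124) = Mul(Add(Pow(-5, Rational(1, 2)), Add(6, -36, Mul(2, 36))), -124) = Mul(Add(Mul(I, Pow(5, Rational(1, 2))), Add(6, -36, 72)), -124) = Mul(Add(Mul(I, Pow(5, Rational(1, 2))), 42), -124) = Mul(Add(42, Mul(I, Pow(5, Rational(1, 2)))), -124) = Add(-5208, Mul(-124, I, Pow(5, Rational(1, 2))))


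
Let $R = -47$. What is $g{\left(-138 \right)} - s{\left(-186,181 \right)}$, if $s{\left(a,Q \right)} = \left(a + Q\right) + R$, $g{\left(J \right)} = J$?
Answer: $-86$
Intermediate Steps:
$s{\left(a,Q \right)} = -47 + Q + a$ ($s{\left(a,Q \right)} = \left(a + Q\right) - 47 = \left(Q + a\right) - 47 = -47 + Q + a$)
$g{\left(-138 \right)} - s{\left(-186,181 \right)} = -138 - \left(-47 + 181 - 186\right) = -138 - -52 = -138 + 52 = -86$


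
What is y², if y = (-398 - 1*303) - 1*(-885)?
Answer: 33856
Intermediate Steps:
y = 184 (y = (-398 - 303) + 885 = -701 + 885 = 184)
y² = 184² = 33856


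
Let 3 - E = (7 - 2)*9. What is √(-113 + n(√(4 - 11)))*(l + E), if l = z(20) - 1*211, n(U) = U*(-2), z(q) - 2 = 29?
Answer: -222*√(-113 - 2*I*√7) ≈ -55.239 + 2360.5*I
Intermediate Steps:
E = -42 (E = 3 - (7 - 2)*9 = 3 - 5*9 = 3 - 1*45 = 3 - 45 = -42)
z(q) = 31 (z(q) = 2 + 29 = 31)
n(U) = -2*U
l = -180 (l = 31 - 1*211 = 31 - 211 = -180)
√(-113 + n(√(4 - 11)))*(l + E) = √(-113 - 2*√(4 - 11))*(-180 - 42) = √(-113 - 2*I*√7)*(-222) = -222*√(-113 - 2*I*√7)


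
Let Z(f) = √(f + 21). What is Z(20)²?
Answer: 41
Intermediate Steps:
Z(f) = √(21 + f)
Z(20)² = (√(21 + 20))² = (√41)² = 41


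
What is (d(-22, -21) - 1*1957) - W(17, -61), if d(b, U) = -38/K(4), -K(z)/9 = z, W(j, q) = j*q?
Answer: -16541/18 ≈ -918.94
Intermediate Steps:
K(z) = -9*z
d(b, U) = 19/18 (d(b, U) = -38/((-9*4)) = -38/(-36) = -38*(-1/36) = 19/18)
(d(-22, -21) - 1*1957) - W(17, -61) = (19/18 - 1*1957) - 17*(-61) = (19/18 - 1957) - 1*(-1037) = -35207/18 + 1037 = -16541/18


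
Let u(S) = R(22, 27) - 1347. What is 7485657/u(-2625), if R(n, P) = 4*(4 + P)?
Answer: -7485657/1223 ≈ -6120.7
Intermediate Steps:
R(n, P) = 16 + 4*P
u(S) = -1223 (u(S) = (16 + 4*27) - 1347 = (16 + 108) - 1347 = 124 - 1347 = -1223)
7485657/u(-2625) = 7485657/(-1223) = 7485657*(-1/1223) = -7485657/1223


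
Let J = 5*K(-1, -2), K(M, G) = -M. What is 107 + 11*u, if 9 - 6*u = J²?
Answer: 233/3 ≈ 77.667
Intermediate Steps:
J = 5 (J = 5*(-1*(-1)) = 5*1 = 5)
u = -8/3 (u = 3/2 - ⅙*5² = 3/2 - ⅙*25 = 3/2 - 25/6 = -8/3 ≈ -2.6667)
107 + 11*u = 107 + 11*(-8/3) = 107 - 88/3 = 233/3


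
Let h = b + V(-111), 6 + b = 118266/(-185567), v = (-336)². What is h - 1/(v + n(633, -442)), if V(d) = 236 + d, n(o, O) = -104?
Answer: 2477386650377/20930473064 ≈ 118.36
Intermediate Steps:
v = 112896
b = -1231668/185567 (b = -6 + 118266/(-185567) = -6 + 118266*(-1/185567) = -6 - 118266/185567 = -1231668/185567 ≈ -6.6373)
h = 21964207/185567 (h = -1231668/185567 + (236 - 111) = -1231668/185567 + 125 = 21964207/185567 ≈ 118.36)
h - 1/(v + n(633, -442)) = 21964207/185567 - 1/(112896 - 104) = 21964207/185567 - 1/112792 = 2477386650377/20930473064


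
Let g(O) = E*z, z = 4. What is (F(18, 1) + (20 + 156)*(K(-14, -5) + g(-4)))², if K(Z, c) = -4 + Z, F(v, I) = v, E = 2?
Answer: 3034564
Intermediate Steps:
g(O) = 8 (g(O) = 2*4 = 8)
(F(18, 1) + (20 + 156)*(K(-14, -5) + g(-4)))² = (18 + (20 + 156)*((-4 - 14) + 8))² = (18 + 176*(-18 + 8))² = (18 + 176*(-10))² = (18 - 1760)² = (-1742)² = 3034564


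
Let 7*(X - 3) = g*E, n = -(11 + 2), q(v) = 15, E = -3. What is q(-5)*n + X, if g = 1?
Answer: -1347/7 ≈ -192.43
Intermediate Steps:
n = -13 (n = -1*13 = -13)
X = 18/7 (X = 3 + (1*(-3))/7 = 3 + (1/7)*(-3) = 3 - 3/7 = 18/7 ≈ 2.5714)
q(-5)*n + X = 15*(-13) + 18/7 = -195 + 18/7 = -1347/7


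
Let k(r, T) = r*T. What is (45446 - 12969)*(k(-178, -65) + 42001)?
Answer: 1739825367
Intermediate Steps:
k(r, T) = T*r
(45446 - 12969)*(k(-178, -65) + 42001) = (45446 - 12969)*(-65*(-178) + 42001) = 32477*(11570 + 42001) = 32477*53571 = 1739825367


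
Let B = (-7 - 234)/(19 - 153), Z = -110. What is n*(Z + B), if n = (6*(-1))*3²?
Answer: 391473/67 ≈ 5842.9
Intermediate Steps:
B = 241/134 (B = -241/(-134) = -241*(-1/134) = 241/134 ≈ 1.7985)
n = -54 (n = -6*9 = -54)
n*(Z + B) = -54*(-110 + 241/134) = -54*(-14499/134) = 391473/67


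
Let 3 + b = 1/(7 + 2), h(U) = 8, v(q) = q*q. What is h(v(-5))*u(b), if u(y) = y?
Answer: -208/9 ≈ -23.111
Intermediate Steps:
v(q) = q²
b = -26/9 (b = -3 + 1/(7 + 2) = -3 + 1/9 = -3 + ⅑ = -26/9 ≈ -2.8889)
h(v(-5))*u(b) = 8*(-26/9) = -208/9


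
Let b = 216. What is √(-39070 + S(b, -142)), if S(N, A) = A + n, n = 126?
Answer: I*√39086 ≈ 197.7*I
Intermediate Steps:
S(N, A) = 126 + A (S(N, A) = A + 126 = 126 + A)
√(-39070 + S(b, -142)) = √(-39070 + (126 - 142)) = √(-39070 - 16) = √(-39086) = I*√39086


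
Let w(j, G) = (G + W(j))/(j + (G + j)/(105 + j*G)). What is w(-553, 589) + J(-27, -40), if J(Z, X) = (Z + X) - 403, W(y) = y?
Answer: -5290097117/11253967 ≈ -470.06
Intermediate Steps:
J(Z, X) = -403 + X + Z (J(Z, X) = (X + Z) - 403 = -403 + X + Z)
w(j, G) = (G + j)/(j + (G + j)/(105 + G*j)) (w(j, G) = (G + j)/(j + (G + j)/(105 + j*G)) = (G + j)/(j + (G + j)/(105 + G*j)))
w(-553, 589) + J(-27, -40) = (105*589 + 105*(-553) + 589*(-553)² - 553*589²)/(589 + 106*(-553) + 589*(-553)²) + (-403 - 40 - 27) = (61845 - 58065 + 589*305809 - 553*346921)/(589 - 58618 + 589*305809) - 470 = (61845 - 58065 + 180121501 - 191847313)/(589 - 58618 + 180121501) - 470 = -11722032/180063472 - 470 = (1/180063472)*(-11722032) - 470 = -732627/11253967 - 470 = -5290097117/11253967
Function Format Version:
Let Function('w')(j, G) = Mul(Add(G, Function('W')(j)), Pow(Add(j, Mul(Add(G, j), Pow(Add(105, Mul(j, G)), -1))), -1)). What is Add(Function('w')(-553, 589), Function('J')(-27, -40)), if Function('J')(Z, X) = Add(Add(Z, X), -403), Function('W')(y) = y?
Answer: Rational(-5290097117, 11253967) ≈ -470.06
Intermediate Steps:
Function('J')(Z, X) = Add(-403, X, Z) (Function('J')(Z, X) = Add(Add(X, Z), -403) = Add(-403, X, Z))
Function('w')(j, G) = Mul(Pow(Add(j, Mul(Pow(Add(105, Mul(G, j)), -1), Add(G, j))), -1), Add(G, j)) (Function('w')(j, G) = Mul(Add(G, j), Pow(Add(j, Mul(Add(G, j), Pow(Add(105, Mul(j, G)), -1))), -1)) = Mul(Add(G, j), Pow(Add(j, Mul(Add(G, j), Pow(Add(105, Mul(G, j)), -1))), -1)) = Mul(Add(G, j), Pow(Add(j, Mul(Pow(Add(105, Mul(G, j)), -1), Add(G, j))), -1)) = Mul(Pow(Add(j, Mul(Pow(Add(105, Mul(G, j)), -1), Add(G, j))), -1), Add(G, j)))
Add(Function('w')(-553, 589), Function('J')(-27, -40)) = Add(Mul(Pow(Add(589, Mul(106, -553), Mul(589, Pow(-553, 2))), -1), Add(Mul(105, 589), Mul(105, -553), Mul(589, Pow(-553, 2)), Mul(-553, Pow(589, 2)))), Add(-403, -40, -27)) = Add(Mul(Pow(Add(589, -58618, Mul(589, 305809)), -1), Add(61845, -58065, Mul(589, 305809), Mul(-553, 346921))), -470) = Add(Mul(Pow(Add(589, -58618, 180121501), -1), Add(61845, -58065, 180121501, -191847313)), -470) = Add(Mul(Pow(180063472, -1), -11722032), -470) = Add(Mul(Rational(1, 180063472), -11722032), -470) = Add(Rational(-732627, 11253967), -470) = Rational(-5290097117, 11253967)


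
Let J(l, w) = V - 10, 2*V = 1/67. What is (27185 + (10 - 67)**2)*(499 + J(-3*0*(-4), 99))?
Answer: 997124359/67 ≈ 1.4882e+7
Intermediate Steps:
V = 1/134 (V = (1/2)/67 = (1/2)*(1/67) = 1/134 ≈ 0.0074627)
J(l, w) = -1339/134 (J(l, w) = 1/134 - 10 = -1339/134)
(27185 + (10 - 67)**2)*(499 + J(-3*0*(-4), 99)) = (27185 + (10 - 67)**2)*(499 - 1339/134) = (27185 + (-57)**2)*(65527/134) = (27185 + 3249)*(65527/134) = 30434*(65527/134) = 997124359/67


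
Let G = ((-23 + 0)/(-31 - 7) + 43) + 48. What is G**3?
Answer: 42180533641/54872 ≈ 7.6871e+5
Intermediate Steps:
G = 3481/38 (G = (-23/(-38) + 43) + 48 = (-23*(-1/38) + 43) + 48 = (23/38 + 43) + 48 = 1657/38 + 48 = 3481/38 ≈ 91.605)
G**3 = (3481/38)**3 = 42180533641/54872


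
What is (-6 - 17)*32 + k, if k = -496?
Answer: -1232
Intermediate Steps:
(-6 - 17)*32 + k = (-6 - 17)*32 - 496 = -23*32 - 496 = -736 - 496 = -1232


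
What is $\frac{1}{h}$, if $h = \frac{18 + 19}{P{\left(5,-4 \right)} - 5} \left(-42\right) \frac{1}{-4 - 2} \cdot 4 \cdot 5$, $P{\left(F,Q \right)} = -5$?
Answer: $- \frac{1}{518} \approx -0.0019305$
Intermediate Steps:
$h = -518$ ($h = \frac{18 + 19}{-5 - 5} \left(-42\right) \frac{1}{-4 - 2} \cdot 4 \cdot 5 = \frac{37}{-10} \left(-42\right) \frac{1}{-6} \cdot 4 \cdot 5 = 37 \left(- \frac{1}{10}\right) \left(-42\right) \left(- \frac{1}{6}\right) 4 \cdot 5 = \left(- \frac{37}{10}\right) \left(-42\right) \left(\left(- \frac{2}{3}\right) 5\right) = \frac{777}{5} \left(- \frac{10}{3}\right) = -518$)
$\frac{1}{h} = \frac{1}{-518} = - \frac{1}{518}$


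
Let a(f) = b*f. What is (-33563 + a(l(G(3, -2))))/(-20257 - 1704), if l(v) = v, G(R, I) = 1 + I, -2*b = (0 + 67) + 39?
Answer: 33510/21961 ≈ 1.5259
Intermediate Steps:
b = -53 (b = -((0 + 67) + 39)/2 = -(67 + 39)/2 = -½*106 = -53)
a(f) = -53*f
(-33563 + a(l(G(3, -2))))/(-20257 - 1704) = (-33563 - 53*(1 - 2))/(-20257 - 1704) = (-33563 - 53*(-1))/(-21961) = (-33563 + 53)*(-1/21961) = -33510*(-1/21961) = 33510/21961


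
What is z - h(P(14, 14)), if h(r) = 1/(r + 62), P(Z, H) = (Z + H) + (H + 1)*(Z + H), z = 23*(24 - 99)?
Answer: -879751/510 ≈ -1725.0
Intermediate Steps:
z = -1725 (z = 23*(-75) = -1725)
P(Z, H) = H + Z + (1 + H)*(H + Z) (P(Z, H) = (H + Z) + (1 + H)*(H + Z) = H + Z + (1 + H)*(H + Z))
h(r) = 1/(62 + r)
z - h(P(14, 14)) = -1725 - 1/(62 + (14² + 2*14 + 2*14 + 14*14)) = -1725 - 1/(62 + (196 + 28 + 28 + 196)) = -1725 - 1/(62 + 448) = -1725 - 1/510 = -879751/510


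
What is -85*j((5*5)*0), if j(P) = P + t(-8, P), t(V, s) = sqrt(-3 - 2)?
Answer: -85*I*sqrt(5) ≈ -190.07*I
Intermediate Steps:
t(V, s) = I*sqrt(5) (t(V, s) = sqrt(-5) = I*sqrt(5))
j(P) = P + I*sqrt(5)
-85*j((5*5)*0) = -85*((5*5)*0 + I*sqrt(5)) = -85*(25*0 + I*sqrt(5)) = -85*(0 + I*sqrt(5)) = -85*I*sqrt(5)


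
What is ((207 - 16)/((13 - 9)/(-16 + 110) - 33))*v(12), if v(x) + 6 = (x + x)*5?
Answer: -1023378/1549 ≈ -660.67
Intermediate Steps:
v(x) = -6 + 10*x (v(x) = -6 + (x + x)*5 = -6 + (2*x)*5 = -6 + 10*x)
((207 - 16)/((13 - 9)/(-16 + 110) - 33))*v(12) = ((207 - 16)/((13 - 9)/(-16 + 110) - 33))*(-6 + 10*12) = (191/(4/94 - 33))*(-6 + 120) = (191/(4*(1/94) - 33))*114 = (191/(2/47 - 33))*114 = (191/(-1549/47))*114 = (191*(-47/1549))*114 = -8977/1549*114 = -1023378/1549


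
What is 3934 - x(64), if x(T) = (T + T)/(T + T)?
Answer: 3933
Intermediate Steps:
x(T) = 1 (x(T) = (2*T)/((2*T)) = (2*T)*(1/(2*T)) = 1)
3934 - x(64) = 3934 - 1*1 = 3934 - 1 = 3933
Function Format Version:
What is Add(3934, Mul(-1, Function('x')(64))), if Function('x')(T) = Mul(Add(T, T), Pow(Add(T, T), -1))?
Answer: 3933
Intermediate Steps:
Function('x')(T) = 1 (Function('x')(T) = Mul(Mul(2, T), Pow(Mul(2, T), -1)) = Mul(Mul(2, T), Mul(Rational(1, 2), Pow(T, -1))) = 1)
Add(3934, Mul(-1, Function('x')(64))) = Add(3934, Mul(-1, 1)) = Add(3934, -1) = 3933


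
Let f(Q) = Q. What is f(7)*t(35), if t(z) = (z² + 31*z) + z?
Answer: 16415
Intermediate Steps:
t(z) = z² + 32*z
f(7)*t(35) = 7*(35*(32 + 35)) = 7*(35*67) = 7*2345 = 16415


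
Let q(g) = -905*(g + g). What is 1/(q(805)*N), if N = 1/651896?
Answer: -46564/104075 ≈ -0.44741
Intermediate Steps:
q(g) = -1810*g
N = 1/651896 ≈ 1.5340e-6
1/(q(805)*N) = 1/(((-1810*805))*(1/651896)) = 651896/(-1457050) = -1/1457050*651896 = -46564/104075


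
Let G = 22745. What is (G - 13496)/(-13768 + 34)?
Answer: -3083/4578 ≈ -0.67344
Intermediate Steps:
(G - 13496)/(-13768 + 34) = (22745 - 13496)/(-13768 + 34) = 9249/(-13734) = 9249*(-1/13734) = -3083/4578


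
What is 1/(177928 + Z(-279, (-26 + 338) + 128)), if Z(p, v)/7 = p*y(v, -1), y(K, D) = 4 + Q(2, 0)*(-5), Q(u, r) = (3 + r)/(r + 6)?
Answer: 2/349997 ≈ 5.7143e-6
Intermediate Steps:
Q(u, r) = (3 + r)/(6 + r)
y(K, D) = 3/2 (y(K, D) = 4 + ((3 + 0)/(6 + 0))*(-5) = 4 + (3/6)*(-5) = 4 + ((⅙)*3)*(-5) = 4 + (½)*(-5) = 4 - 5/2 = 3/2)
Z(p, v) = 21*p/2 (Z(p, v) = 7*(p*(3/2)) = 7*(3*p/2) = 21*p/2)
1/(177928 + Z(-279, (-26 + 338) + 128)) = 1/(177928 + (21/2)*(-279)) = 1/(177928 - 5859/2) = 1/(349997/2) = 2/349997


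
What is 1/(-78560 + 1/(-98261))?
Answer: -98261/7719384161 ≈ -1.2729e-5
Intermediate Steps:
1/(-78560 + 1/(-98261)) = 1/(-78560 - 1/98261) = 1/(-7719384161/98261) = -98261/7719384161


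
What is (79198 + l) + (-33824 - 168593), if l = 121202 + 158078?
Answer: 156061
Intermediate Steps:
l = 279280
(79198 + l) + (-33824 - 168593) = (79198 + 279280) + (-33824 - 168593) = 358478 - 202417 = 156061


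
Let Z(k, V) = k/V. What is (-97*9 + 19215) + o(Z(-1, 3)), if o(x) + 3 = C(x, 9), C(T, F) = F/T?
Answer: 18312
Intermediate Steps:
o(x) = -3 + 9/x
(-97*9 + 19215) + o(Z(-1, 3)) = (-97*9 + 19215) + (-3 + 9/((-1/3))) = (-873 + 19215) + (-3 + 9/((-1*⅓))) = 18342 + (-3 + 9/(-⅓)) = 18342 + (-3 + 9*(-3)) = 18342 + (-3 - 27) = 18342 - 30 = 18312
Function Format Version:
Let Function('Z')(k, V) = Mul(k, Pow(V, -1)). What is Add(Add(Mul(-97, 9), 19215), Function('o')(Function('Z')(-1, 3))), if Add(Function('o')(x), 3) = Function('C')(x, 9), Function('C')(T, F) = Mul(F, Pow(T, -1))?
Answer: 18312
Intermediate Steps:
Function('o')(x) = Add(-3, Mul(9, Pow(x, -1)))
Add(Add(Mul(-97, 9), 19215), Function('o')(Function('Z')(-1, 3))) = Add(Add(Mul(-97, 9), 19215), Add(-3, Mul(9, Pow(Mul(-1, Pow(3, -1)), -1)))) = Add(Add(-873, 19215), Add(-3, Mul(9, Pow(Mul(-1, Rational(1, 3)), -1)))) = Add(18342, Add(-3, Mul(9, Pow(Rational(-1, 3), -1)))) = Add(18342, Add(-3, Mul(9, -3))) = Add(18342, Add(-3, -27)) = Add(18342, -30) = 18312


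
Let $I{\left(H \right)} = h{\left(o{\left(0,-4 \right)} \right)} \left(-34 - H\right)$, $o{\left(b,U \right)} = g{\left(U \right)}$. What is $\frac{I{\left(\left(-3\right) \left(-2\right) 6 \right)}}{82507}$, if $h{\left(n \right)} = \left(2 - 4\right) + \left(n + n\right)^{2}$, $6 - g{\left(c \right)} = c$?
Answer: $- \frac{27860}{82507} \approx -0.33767$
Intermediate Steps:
$g{\left(c \right)} = 6 - c$
$o{\left(b,U \right)} = 6 - U$
$h{\left(n \right)} = -2 + 4 n^{2}$ ($h{\left(n \right)} = -2 + \left(2 n\right)^{2} = -2 + 4 n^{2}$)
$I{\left(H \right)} = -13532 - 398 H$ ($I{\left(H \right)} = \left(-2 + 4 \left(6 - -4\right)^{2}\right) \left(-34 - H\right) = \left(-2 + 4 \left(6 + 4\right)^{2}\right) \left(-34 - H\right) = \left(-2 + 4 \cdot 10^{2}\right) \left(-34 - H\right) = \left(-2 + 4 \cdot 100\right) \left(-34 - H\right) = \left(-2 + 400\right) \left(-34 - H\right) = 398 \left(-34 - H\right) = -13532 - 398 H$)
$\frac{I{\left(\left(-3\right) \left(-2\right) 6 \right)}}{82507} = \frac{-13532 - 398 \left(-3\right) \left(-2\right) 6}{82507} = \left(-13532 - 398 \cdot 6 \cdot 6\right) \frac{1}{82507} = \left(-13532 - 14328\right) \frac{1}{82507} = \left(-27860\right) \frac{1}{82507} = - \frac{27860}{82507}$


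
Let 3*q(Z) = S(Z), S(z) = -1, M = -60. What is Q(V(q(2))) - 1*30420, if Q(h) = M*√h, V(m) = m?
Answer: -30420 - 20*I*√3 ≈ -30420.0 - 34.641*I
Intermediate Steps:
q(Z) = -⅓ (q(Z) = (⅓)*(-1) = -⅓)
Q(h) = -60*√h
Q(V(q(2))) - 1*30420 = -20*I*√3 - 1*30420 = -20*I*√3 - 30420 = -30420 - 20*I*√3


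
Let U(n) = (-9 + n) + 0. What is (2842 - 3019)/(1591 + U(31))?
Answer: -177/1613 ≈ -0.10973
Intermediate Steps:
U(n) = -9 + n
(2842 - 3019)/(1591 + U(31)) = (2842 - 3019)/(1591 + (-9 + 31)) = -177/(1591 + 22) = -177/1613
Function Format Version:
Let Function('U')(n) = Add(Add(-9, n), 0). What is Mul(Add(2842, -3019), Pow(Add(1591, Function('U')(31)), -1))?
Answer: Rational(-177, 1613) ≈ -0.10973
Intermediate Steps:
Function('U')(n) = Add(-9, n)
Mul(Add(2842, -3019), Pow(Add(1591, Function('U')(31)), -1)) = Mul(Add(2842, -3019), Pow(Add(1591, Add(-9, 31)), -1)) = Mul(-177, Pow(Add(1591, 22), -1)) = Mul(-177, Pow(1613, -1)) = Mul(-177, Rational(1, 1613)) = Rational(-177, 1613)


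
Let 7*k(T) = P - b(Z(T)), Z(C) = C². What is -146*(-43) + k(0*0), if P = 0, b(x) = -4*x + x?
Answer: 6278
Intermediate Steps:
b(x) = -3*x
k(T) = 3*T²/7 (k(T) = (0 - (-3)*T²)/7 = (0 + 3*T²)/7 = (3*T²)/7 = 3*T²/7)
-146*(-43) + k(0*0) = -146*(-43) + 3*(0*0)²/7 = 6278 + (3/7)*0² = 6278 + (3/7)*0 = 6278 + 0 = 6278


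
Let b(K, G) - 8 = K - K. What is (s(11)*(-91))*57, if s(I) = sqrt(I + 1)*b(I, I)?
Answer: -82992*sqrt(3) ≈ -1.4375e+5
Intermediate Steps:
b(K, G) = 8 (b(K, G) = 8 + (K - K) = 8 + 0 = 8)
s(I) = 8*sqrt(1 + I) (s(I) = sqrt(I + 1)*8 = sqrt(1 + I)*8 = 8*sqrt(1 + I))
(s(11)*(-91))*57 = ((8*sqrt(1 + 11))*(-91))*57 = ((8*sqrt(12))*(-91))*57 = ((8*(2*sqrt(3)))*(-91))*57 = ((16*sqrt(3))*(-91))*57 = -1456*sqrt(3)*57 = -82992*sqrt(3)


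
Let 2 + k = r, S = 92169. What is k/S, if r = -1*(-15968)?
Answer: 1774/10241 ≈ 0.17323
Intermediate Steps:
r = 15968
k = 15966 (k = -2 + 15968 = 15966)
k/S = 15966/92169 = 15966*(1/92169) = 1774/10241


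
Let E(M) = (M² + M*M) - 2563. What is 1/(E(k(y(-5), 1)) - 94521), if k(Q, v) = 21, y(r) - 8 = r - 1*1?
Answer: -1/96202 ≈ -1.0395e-5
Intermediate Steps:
y(r) = 7 + r (y(r) = 8 + (r - 1*1) = 8 + (r - 1) = 8 + (-1 + r) = 7 + r)
E(M) = -2563 + 2*M² (E(M) = (M² + M²) - 2563 = 2*M² - 2563 = -2563 + 2*M²)
1/(E(k(y(-5), 1)) - 94521) = 1/((-2563 + 2*21²) - 94521) = 1/((-2563 + 2*441) - 94521) = 1/((-2563 + 882) - 94521) = 1/(-1681 - 94521) = 1/(-96202) = -1/96202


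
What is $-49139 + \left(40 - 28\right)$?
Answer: $-49127$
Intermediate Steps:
$-49139 + \left(40 - 28\right) = -49139 + 12 = -49127$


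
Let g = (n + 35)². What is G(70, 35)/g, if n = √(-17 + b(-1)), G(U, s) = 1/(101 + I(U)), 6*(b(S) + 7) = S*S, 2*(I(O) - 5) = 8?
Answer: 18/(55*(210 + I*√858)²) ≈ 7.0017e-6 - 1.992e-6*I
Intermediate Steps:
I(O) = 9 (I(O) = 5 + (½)*8 = 5 + 4 = 9)
b(S) = -7 + S²/6 (b(S) = -7 + (S*S)/6 = -7 + S²/6)
G(U, s) = 1/110 (G(U, s) = 1/(101 + 9) = 1/110)
n = I*√858/6 (n = √(-17 + (-7 + (⅙)*(-1)²)) = √(-17 + (-7 + (⅙)*1)) = √(-17 + (-7 + ⅙)) = √(-17 - 41/6) = √(-143/6) = I*√858/6 ≈ 4.8819*I)
g = (35 + I*√858/6)² (g = (I*√858/6 + 35)² = (35 + I*√858/6)² ≈ 1201.2 + 341.74*I)
G(70, 35)/g = 1/(110*(((210 + I*√858)²/36))) = (36/(210 + I*√858)²)/110 = 18/(55*(210 + I*√858)²)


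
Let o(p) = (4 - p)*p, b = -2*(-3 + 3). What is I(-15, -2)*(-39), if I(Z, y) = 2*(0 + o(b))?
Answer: 0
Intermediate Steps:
b = 0 (b = -2*0 = 0)
o(p) = p*(4 - p)
I(Z, y) = 0 (I(Z, y) = 2*(0 + 0*(4 - 1*0)) = 2*(0 + 0*(4 + 0)) = 2*(0 + 0*4) = 2*(0 + 0) = 2*0 = 0)
I(-15, -2)*(-39) = 0*(-39) = 0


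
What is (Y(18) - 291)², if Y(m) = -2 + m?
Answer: 75625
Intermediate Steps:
(Y(18) - 291)² = ((-2 + 18) - 291)² = (16 - 291)² = (-275)² = 75625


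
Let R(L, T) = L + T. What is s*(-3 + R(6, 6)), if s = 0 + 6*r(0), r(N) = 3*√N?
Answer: 0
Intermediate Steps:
s = 0 (s = 0 + 6*(3*√0) = 0 + 6*(3*0) = 0 + 6*0 = 0 + 0 = 0)
s*(-3 + R(6, 6)) = 0*(-3 + (6 + 6)) = 0*(-3 + 12) = 0*9 = 0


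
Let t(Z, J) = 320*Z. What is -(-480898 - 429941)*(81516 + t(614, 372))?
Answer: 253209598644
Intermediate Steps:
-(-480898 - 429941)*(81516 + t(614, 372)) = -(-480898 - 429941)*(81516 + 320*614) = -(-910839)*(81516 + 196480) = -(-910839)*277996 = -1*(-253209598644) = 253209598644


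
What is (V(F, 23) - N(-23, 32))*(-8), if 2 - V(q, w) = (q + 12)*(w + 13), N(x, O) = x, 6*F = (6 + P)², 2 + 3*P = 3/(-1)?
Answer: 12472/3 ≈ 4157.3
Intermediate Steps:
P = -5/3 (P = -⅔ + (3/(-1))/3 = -⅔ + (3*(-1))/3 = -⅔ + (⅓)*(-3) = -⅔ - 1 = -5/3 ≈ -1.6667)
F = 169/54 (F = (6 - 5/3)²/6 = (13/3)²/6 = (⅙)*(169/9) = 169/54 ≈ 3.1296)
V(q, w) = 2 - (12 + q)*(13 + w) (V(q, w) = 2 - (q + 12)*(w + 13) = 2 - (12 + q)*(13 + w))
(V(F, 23) - N(-23, 32))*(-8) = ((-154 - 13*169/54 - 12*23 - 1*169/54*23) - 1*(-23))*(-8) = ((-154 - 2197/54 - 276 - 3887/54) + 23)*(-8) = (-1628/3 + 23)*(-8) = -1559/3*(-8) = 12472/3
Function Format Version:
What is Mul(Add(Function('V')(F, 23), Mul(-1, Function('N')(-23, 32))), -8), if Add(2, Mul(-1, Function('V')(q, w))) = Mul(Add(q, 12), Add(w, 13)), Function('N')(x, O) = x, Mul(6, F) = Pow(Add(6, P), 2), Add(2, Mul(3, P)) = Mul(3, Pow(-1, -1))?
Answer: Rational(12472, 3) ≈ 4157.3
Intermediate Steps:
P = Rational(-5, 3) (P = Add(Rational(-2, 3), Mul(Rational(1, 3), Mul(3, Pow(-1, -1)))) = Add(Rational(-2, 3), Mul(Rational(1, 3), Mul(3, -1))) = Add(Rational(-2, 3), Mul(Rational(1, 3), -3)) = Add(Rational(-2, 3), -1) = Rational(-5, 3) ≈ -1.6667)
F = Rational(169, 54) (F = Mul(Rational(1, 6), Pow(Add(6, Rational(-5, 3)), 2)) = Mul(Rational(1, 6), Pow(Rational(13, 3), 2)) = Mul(Rational(1, 6), Rational(169, 9)) = Rational(169, 54) ≈ 3.1296)
Function('V')(q, w) = Add(2, Mul(-1, Add(12, q), Add(13, w))) (Function('V')(q, w) = Add(2, Mul(-1, Mul(Add(q, 12), Add(w, 13)))) = Add(2, Mul(-1, Mul(Add(12, q), Add(13, w)))) = Add(2, Mul(-1, Add(12, q), Add(13, w))))
Mul(Add(Function('V')(F, 23), Mul(-1, Function('N')(-23, 32))), -8) = Mul(Add(Add(-154, Mul(-13, Rational(169, 54)), Mul(-12, 23), Mul(-1, Rational(169, 54), 23)), Mul(-1, -23)), -8) = Mul(Add(Add(-154, Rational(-2197, 54), -276, Rational(-3887, 54)), 23), -8) = Mul(Add(Rational(-1628, 3), 23), -8) = Mul(Rational(-1559, 3), -8) = Rational(12472, 3)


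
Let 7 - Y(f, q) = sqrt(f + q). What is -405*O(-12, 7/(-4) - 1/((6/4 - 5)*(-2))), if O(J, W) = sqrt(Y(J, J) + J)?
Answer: -405*sqrt(-5 - 2*I*sqrt(6)) ≈ -405.0 + 992.04*I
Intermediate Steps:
Y(f, q) = 7 - sqrt(f + q)
O(J, W) = sqrt(7 + J - sqrt(2)*sqrt(J)) (O(J, W) = sqrt((7 - sqrt(J + J)) + J) = sqrt((7 - sqrt(2*J)) + J) = sqrt((7 - sqrt(2)*sqrt(J)) + J) = sqrt(7 + J - sqrt(2)*sqrt(J)))
-405*O(-12, 7/(-4) - 1/((6/4 - 5)*(-2))) = -405*sqrt(7 - 12 - sqrt(2)*sqrt(-12)) = -405*sqrt(7 - 12 - sqrt(2)*2*I*sqrt(3)) = -405*sqrt(7 - 12 - 2*I*sqrt(6)) = -405*sqrt(-5 - 2*I*sqrt(6))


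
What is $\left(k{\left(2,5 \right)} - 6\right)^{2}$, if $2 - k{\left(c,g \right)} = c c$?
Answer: $64$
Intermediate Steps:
$k{\left(c,g \right)} = 2 - c^{2}$ ($k{\left(c,g \right)} = 2 - c c = 2 - c^{2}$)
$\left(k{\left(2,5 \right)} - 6\right)^{2} = \left(\left(2 - 2^{2}\right) - 6\right)^{2} = \left(\left(2 - 4\right) - 6\right)^{2} = \left(-2 - 6\right)^{2} = \left(-8\right)^{2} = 64$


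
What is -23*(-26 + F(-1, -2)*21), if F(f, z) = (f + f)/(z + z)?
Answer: 713/2 ≈ 356.50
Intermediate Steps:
F(f, z) = f/z (F(f, z) = (2*f)/((2*z)) = (2*f)*(1/(2*z)) = f/z)
-23*(-26 + F(-1, -2)*21) = -23*(-26 - 1/(-2)*21) = -23*(-26 - 1*(-½)*21) = -23*(-26 + (½)*21) = -23*(-26 + 21/2) = -23*(-31/2) = 713/2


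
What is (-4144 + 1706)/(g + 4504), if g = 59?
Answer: -2438/4563 ≈ -0.53430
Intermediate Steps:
(-4144 + 1706)/(g + 4504) = (-4144 + 1706)/(59 + 4504) = -2438/4563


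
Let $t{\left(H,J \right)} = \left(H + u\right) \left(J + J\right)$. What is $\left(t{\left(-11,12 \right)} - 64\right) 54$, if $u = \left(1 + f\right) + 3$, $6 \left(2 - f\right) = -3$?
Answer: $-9288$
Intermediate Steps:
$f = \frac{5}{2}$ ($f = 2 - - \frac{1}{2} = 2 + \frac{1}{2} = \frac{5}{2} \approx 2.5$)
$u = \frac{13}{2}$ ($u = \left(1 + \frac{5}{2}\right) + 3 = \frac{7}{2} + 3 = \frac{13}{2} \approx 6.5$)
$t{\left(H,J \right)} = 2 J \left(\frac{13}{2} + H\right)$ ($t{\left(H,J \right)} = \left(H + \frac{13}{2}\right) \left(J + J\right) = \left(\frac{13}{2} + H\right) 2 J = 2 J \left(\frac{13}{2} + H\right)$)
$\left(t{\left(-11,12 \right)} - 64\right) 54 = \left(12 \left(13 + 2 \left(-11\right)\right) - 64\right) 54 = \left(12 \left(13 - 22\right) - 64\right) 54 = \left(12 \left(-9\right) - 64\right) 54 = \left(-108 - 64\right) 54 = \left(-172\right) 54 = -9288$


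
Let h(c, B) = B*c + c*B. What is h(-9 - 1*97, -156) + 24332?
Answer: 57404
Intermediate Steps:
h(c, B) = 2*B*c (h(c, B) = B*c + B*c = 2*B*c)
h(-9 - 1*97, -156) + 24332 = 2*(-156)*(-9 - 1*97) + 24332 = 2*(-156)*(-9 - 97) + 24332 = 2*(-156)*(-106) + 24332 = 33072 + 24332 = 57404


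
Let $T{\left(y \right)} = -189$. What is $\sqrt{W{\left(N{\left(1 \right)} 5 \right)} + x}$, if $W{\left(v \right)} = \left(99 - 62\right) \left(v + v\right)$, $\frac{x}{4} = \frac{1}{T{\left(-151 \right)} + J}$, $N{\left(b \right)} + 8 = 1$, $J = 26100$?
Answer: $\frac{i \sqrt{193208210194}}{8637} \approx 50.892 i$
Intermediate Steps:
$N{\left(b \right)} = -7$ ($N{\left(b \right)} = -8 + 1 = -7$)
$x = \frac{4}{25911}$ ($x = \frac{4}{-189 + 26100} = \frac{4}{25911} \approx 0.00015437$)
$W{\left(v \right)} = 74 v$ ($W{\left(v \right)} = 37 \cdot 2 v = 74 v$)
$\sqrt{W{\left(N{\left(1 \right)} 5 \right)} + x} = \sqrt{74 \left(\left(-7\right) 5\right) + \frac{4}{25911}} = \sqrt{74 \left(-35\right) + \frac{4}{25911}} = \sqrt{-2590 + \frac{4}{25911}} = \sqrt{- \frac{67109486}{25911}} = \frac{i \sqrt{193208210194}}{8637}$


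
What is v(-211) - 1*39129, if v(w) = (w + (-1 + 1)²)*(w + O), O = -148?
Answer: 36620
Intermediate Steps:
v(w) = w*(-148 + w) (v(w) = (w + (-1 + 1)²)*(w - 148) = (w + 0²)*(-148 + w) = (w + 0)*(-148 + w) = w*(-148 + w))
v(-211) - 1*39129 = -211*(-148 - 211) - 1*39129 = -211*(-359) - 39129 = 75749 - 39129 = 36620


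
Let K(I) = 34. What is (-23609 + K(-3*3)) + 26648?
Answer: 3073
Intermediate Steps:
(-23609 + K(-3*3)) + 26648 = (-23609 + 34) + 26648 = -23575 + 26648 = 3073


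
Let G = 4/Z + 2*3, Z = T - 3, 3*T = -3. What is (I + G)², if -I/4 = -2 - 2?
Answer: 441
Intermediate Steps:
T = -1 (T = (⅓)*(-3) = -1)
Z = -4 (Z = -1 - 3 = -4)
G = 5 (G = 4/(-4) + 2*3 = 4*(-¼) + 6 = -1 + 6 = 5)
I = 16 (I = -4*(-2 - 2) = -4*(-4) = 16)
(I + G)² = (16 + 5)² = 21² = 441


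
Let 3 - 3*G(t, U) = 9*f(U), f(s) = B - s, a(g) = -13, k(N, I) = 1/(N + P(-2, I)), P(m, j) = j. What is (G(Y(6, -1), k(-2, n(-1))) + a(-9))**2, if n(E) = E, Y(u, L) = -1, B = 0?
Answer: 169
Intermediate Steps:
k(N, I) = 1/(I + N) (k(N, I) = 1/(N + I) = 1/(I + N))
f(s) = -s (f(s) = 0 - s = -s)
G(t, U) = 1 + 3*U (G(t, U) = 1 - 3*(-U) = 1 - (-3)*U = 1 + 3*U)
(G(Y(6, -1), k(-2, n(-1))) + a(-9))**2 = ((1 + 3/(-1 - 2)) - 13)**2 = ((1 + 3/(-3)) - 13)**2 = ((1 + 3*(-1/3)) - 13)**2 = ((1 - 1) - 13)**2 = (0 - 13)**2 = (-13)**2 = 169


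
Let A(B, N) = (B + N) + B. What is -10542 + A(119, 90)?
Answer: -10214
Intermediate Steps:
A(B, N) = N + 2*B
-10542 + A(119, 90) = -10542 + (90 + 2*119) = -10542 + (90 + 238) = -10542 + 328 = -10214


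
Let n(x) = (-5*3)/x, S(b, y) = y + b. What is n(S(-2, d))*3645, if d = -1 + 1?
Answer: 54675/2 ≈ 27338.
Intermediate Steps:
d = 0
S(b, y) = b + y
n(x) = -15/x
n(S(-2, d))*3645 = -15/(-2 + 0)*3645 = -15/(-2)*3645 = -15*(-1/2)*3645 = (15/2)*3645 = 54675/2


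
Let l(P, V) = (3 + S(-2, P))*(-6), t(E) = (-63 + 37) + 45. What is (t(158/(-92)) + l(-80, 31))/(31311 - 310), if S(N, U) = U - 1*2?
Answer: 17/1069 ≈ 0.015903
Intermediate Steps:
S(N, U) = -2 + U (S(N, U) = U - 2 = -2 + U)
t(E) = 19 (t(E) = -26 + 45 = 19)
l(P, V) = -6 - 6*P (l(P, V) = (3 + (-2 + P))*(-6) = (1 + P)*(-6) = -6 - 6*P)
(t(158/(-92)) + l(-80, 31))/(31311 - 310) = (19 + (-6 - 6*(-80)))/(31311 - 310) = (19 + (-6 + 480))/31001 = (19 + 474)*(1/31001) = 493*(1/31001) = 17/1069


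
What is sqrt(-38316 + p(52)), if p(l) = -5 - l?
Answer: I*sqrt(38373) ≈ 195.89*I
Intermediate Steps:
sqrt(-38316 + p(52)) = sqrt(-38316 + (-5 - 1*52)) = sqrt(-38316 + (-5 - 52)) = sqrt(-38316 - 57) = sqrt(-38373) = I*sqrt(38373)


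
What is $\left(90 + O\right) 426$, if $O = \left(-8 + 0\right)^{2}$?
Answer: $65604$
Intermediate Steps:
$O = 64$ ($O = \left(-8\right)^{2} = 64$)
$\left(90 + O\right) 426 = \left(90 + 64\right) 426 = 154 \cdot 426 = 65604$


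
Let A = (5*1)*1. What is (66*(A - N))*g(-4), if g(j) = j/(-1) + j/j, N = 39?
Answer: -11220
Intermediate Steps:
A = 5 (A = 5*1 = 5)
g(j) = 1 - j (g(j) = j*(-1) + 1 = -j + 1 = 1 - j)
(66*(A - N))*g(-4) = (66*(5 - 1*39))*(1 - 1*(-4)) = (66*(5 - 39))*(1 + 4) = (66*(-34))*5 = -2244*5 = -11220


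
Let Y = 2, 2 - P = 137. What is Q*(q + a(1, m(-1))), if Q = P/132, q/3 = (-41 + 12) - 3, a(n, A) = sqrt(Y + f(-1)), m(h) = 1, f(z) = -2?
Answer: 1080/11 ≈ 98.182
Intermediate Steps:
P = -135 (P = 2 - 1*137 = 2 - 137 = -135)
a(n, A) = 0 (a(n, A) = sqrt(2 - 2) = sqrt(0) = 0)
q = -96 (q = 3*((-41 + 12) - 3) = 3*(-29 - 3) = 3*(-32) = -96)
Q = -45/44 (Q = -135/132 = -135*1/132 = -45/44 ≈ -1.0227)
Q*(q + a(1, m(-1))) = -45*(-96 + 0)/44 = -45/44*(-96) = 1080/11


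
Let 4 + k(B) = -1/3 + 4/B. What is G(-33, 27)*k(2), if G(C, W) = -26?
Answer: 182/3 ≈ 60.667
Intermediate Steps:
k(B) = -13/3 + 4/B (k(B) = -4 + (-1/3 + 4/B) = -4 + (-1*⅓ + 4/B) = -4 + (-⅓ + 4/B) = -13/3 + 4/B)
G(-33, 27)*k(2) = -26*(-13/3 + 4/2) = -26*(-13/3 + 4*(½)) = -26*(-13/3 + 2) = -26*(-7/3) = 182/3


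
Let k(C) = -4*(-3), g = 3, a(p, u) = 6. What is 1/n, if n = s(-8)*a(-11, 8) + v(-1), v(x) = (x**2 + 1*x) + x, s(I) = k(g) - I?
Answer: 1/119 ≈ 0.0084034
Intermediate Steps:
k(C) = 12
s(I) = 12 - I
v(x) = x**2 + 2*x (v(x) = (x**2 + x) + x = (x + x**2) + x = x**2 + 2*x)
n = 119 (n = (12 - 1*(-8))*6 - (2 - 1) = (12 + 8)*6 - 1*1 = 20*6 - 1 = 120 - 1 = 119)
1/n = 1/119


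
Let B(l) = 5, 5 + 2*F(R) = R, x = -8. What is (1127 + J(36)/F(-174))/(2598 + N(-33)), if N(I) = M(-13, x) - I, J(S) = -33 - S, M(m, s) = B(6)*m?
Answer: 201871/459314 ≈ 0.43951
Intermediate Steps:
F(R) = -5/2 + R/2
M(m, s) = 5*m
N(I) = -65 - I (N(I) = 5*(-13) - I = -65 - I)
(1127 + J(36)/F(-174))/(2598 + N(-33)) = (1127 + (-33 - 1*36)/(-5/2 + (1/2)*(-174)))/(2598 + (-65 - 1*(-33))) = (1127 + (-33 - 36)/(-5/2 - 87))/(2598 + (-65 + 33)) = (1127 - 69/(-179/2))/(2598 - 32) = (1127 - 69*(-2/179))/2566 = (1127 + 138/179)*(1/2566) = (201871/179)*(1/2566) = 201871/459314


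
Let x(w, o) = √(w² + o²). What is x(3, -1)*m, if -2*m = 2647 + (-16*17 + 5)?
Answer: -1190*√10 ≈ -3763.1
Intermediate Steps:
m = -1190 (m = -(2647 + (-16*17 + 5))/2 = -(2647 + (-272 + 5))/2 = -(2647 - 267)/2 = -½*2380 = -1190)
x(w, o) = √(o² + w²)
x(3, -1)*m = √((-1)² + 3²)*(-1190) = √(1 + 9)*(-1190) = √10*(-1190) = -1190*√10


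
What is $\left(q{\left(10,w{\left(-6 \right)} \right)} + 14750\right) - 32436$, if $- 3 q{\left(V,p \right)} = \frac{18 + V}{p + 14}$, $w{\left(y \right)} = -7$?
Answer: $- \frac{53062}{3} \approx -17687.0$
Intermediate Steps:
$q{\left(V,p \right)} = - \frac{18 + V}{3 \left(14 + p\right)}$ ($q{\left(V,p \right)} = - \frac{\left(18 + V\right) \frac{1}{p + 14}}{3} = - \frac{\left(18 + V\right) \frac{1}{14 + p}}{3} = - \frac{\frac{1}{14 + p} \left(18 + V\right)}{3} = - \frac{18 + V}{3 \left(14 + p\right)}$)
$\left(q{\left(10,w{\left(-6 \right)} \right)} + 14750\right) - 32436 = \left(\frac{-18 - 10}{3 \left(14 - 7\right)} + 14750\right) - 32436 = \left(\frac{-18 - 10}{3 \cdot 7} + 14750\right) - 32436 = \left(\frac{1}{3} \cdot \frac{1}{7} \left(-28\right) + 14750\right) - 32436 = \left(- \frac{4}{3} + 14750\right) - 32436 = \frac{44246}{3} - 32436 = - \frac{53062}{3}$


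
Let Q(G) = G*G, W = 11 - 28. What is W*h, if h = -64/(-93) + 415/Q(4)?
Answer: -673523/1488 ≈ -452.64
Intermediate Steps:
W = -17
Q(G) = G²
h = 39619/1488 (h = -64/(-93) + 415/(4²) = -64*(-1/93) + 415/16 = 64/93 + 415*(1/16) = 64/93 + 415/16 = 39619/1488 ≈ 26.626)
W*h = -17*39619/1488 = -673523/1488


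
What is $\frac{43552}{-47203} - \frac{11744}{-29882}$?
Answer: $- \frac{373534416}{705260023} \approx -0.52964$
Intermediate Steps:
$\frac{43552}{-47203} - \frac{11744}{-29882} = 43552 \left(- \frac{1}{47203}\right) - - \frac{5872}{14941} = - \frac{43552}{47203} + \frac{5872}{14941} = - \frac{373534416}{705260023}$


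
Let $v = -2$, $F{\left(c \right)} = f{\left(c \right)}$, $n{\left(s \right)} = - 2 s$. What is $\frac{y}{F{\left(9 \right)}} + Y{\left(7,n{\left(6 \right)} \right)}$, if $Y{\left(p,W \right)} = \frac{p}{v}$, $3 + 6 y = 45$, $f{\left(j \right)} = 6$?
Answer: $- \frac{7}{3} \approx -2.3333$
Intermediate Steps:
$F{\left(c \right)} = 6$
$y = 7$ ($y = - \frac{1}{2} + \frac{1}{6} \cdot 45 = - \frac{1}{2} + \frac{15}{2} = 7$)
$Y{\left(p,W \right)} = - \frac{p}{2}$ ($Y{\left(p,W \right)} = \frac{p}{-2} = p \left(- \frac{1}{2}\right) = - \frac{p}{2}$)
$\frac{y}{F{\left(9 \right)}} + Y{\left(7,n{\left(6 \right)} \right)} = \frac{7}{6} - \frac{7}{2} = - \frac{7}{3}$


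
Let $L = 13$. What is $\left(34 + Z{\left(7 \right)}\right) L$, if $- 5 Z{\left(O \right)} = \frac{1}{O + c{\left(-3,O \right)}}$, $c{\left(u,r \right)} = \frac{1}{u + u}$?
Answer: $\frac{90532}{205} \approx 441.62$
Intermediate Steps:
$c{\left(u,r \right)} = \frac{1}{2 u}$
$Z{\left(O \right)} = - \frac{1}{5 \left(- \frac{1}{6} + O\right)}$ ($Z{\left(O \right)} = - \frac{1}{5 \left(O + \frac{1}{2 \left(-3\right)}\right)} = - \frac{1}{5 \left(O + \frac{1}{2} \left(- \frac{1}{3}\right)\right)} = - \frac{1}{5 \left(O - \frac{1}{6}\right)} = - \frac{1}{5 \left(- \frac{1}{6} + O\right)}$)
$\left(34 + Z{\left(7 \right)}\right) L = \left(34 - \frac{6}{-5 + 30 \cdot 7}\right) 13 = \left(34 - \frac{6}{-5 + 210}\right) 13 = \left(34 - \frac{6}{205}\right) 13 = \frac{6964}{205} \cdot 13 = \frac{90532}{205}$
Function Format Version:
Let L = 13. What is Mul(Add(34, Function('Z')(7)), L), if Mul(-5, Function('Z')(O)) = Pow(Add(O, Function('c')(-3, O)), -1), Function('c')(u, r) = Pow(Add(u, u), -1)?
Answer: Rational(90532, 205) ≈ 441.62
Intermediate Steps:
Function('c')(u, r) = Mul(Rational(1, 2), Pow(u, -1)) (Function('c')(u, r) = Pow(Mul(2, u), -1) = Mul(Rational(1, 2), Pow(u, -1)))
Function('Z')(O) = Mul(Rational(-1, 5), Pow(Add(Rational(-1, 6), O), -1)) (Function('Z')(O) = Mul(Rational(-1, 5), Pow(Add(O, Mul(Rational(1, 2), Pow(-3, -1))), -1)) = Mul(Rational(-1, 5), Pow(Add(O, Mul(Rational(1, 2), Rational(-1, 3))), -1)) = Mul(Rational(-1, 5), Pow(Add(O, Rational(-1, 6)), -1)) = Mul(Rational(-1, 5), Pow(Add(Rational(-1, 6), O), -1)))
Mul(Add(34, Function('Z')(7)), L) = Mul(Add(34, Mul(-6, Pow(Add(-5, Mul(30, 7)), -1))), 13) = Mul(Add(34, Mul(-6, Pow(Add(-5, 210), -1))), 13) = Mul(Add(34, Mul(-6, Pow(205, -1))), 13) = Mul(Add(34, Mul(-6, Rational(1, 205))), 13) = Mul(Add(34, Rational(-6, 205)), 13) = Mul(Rational(6964, 205), 13) = Rational(90532, 205)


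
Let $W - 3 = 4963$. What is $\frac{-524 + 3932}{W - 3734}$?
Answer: $\frac{213}{77} \approx 2.7662$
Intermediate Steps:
$W = 4966$ ($W = 3 + 4963 = 4966$)
$\frac{-524 + 3932}{W - 3734} = \frac{-524 + 3932}{4966 - 3734} = \frac{3408}{1232} = 3408 \cdot \frac{1}{1232} = \frac{213}{77}$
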